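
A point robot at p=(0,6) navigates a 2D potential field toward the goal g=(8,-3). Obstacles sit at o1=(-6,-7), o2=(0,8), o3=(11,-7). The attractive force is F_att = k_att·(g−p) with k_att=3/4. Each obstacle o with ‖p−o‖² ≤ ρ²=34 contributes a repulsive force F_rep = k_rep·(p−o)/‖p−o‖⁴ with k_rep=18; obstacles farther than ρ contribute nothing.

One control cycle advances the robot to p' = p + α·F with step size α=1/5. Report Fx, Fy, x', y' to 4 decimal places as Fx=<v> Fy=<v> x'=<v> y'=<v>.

F_att = 3/4·(g−p) = 3/4·(8,-9) = (6.0000,-6.7500)
o1: d²=205 > ρ²=34 → inactive
o2: d²=4 ≤ ρ²=34; F_rep = 18·(0,-2)/4² = (0.0000,-2.2500)
o3: d²=290 > ρ²=34 → inactive
F = F_att + ΣF_rep = (6.0000,-9.0000)
p' = p + 1/5·F = (1.2000,4.2000)

Fx=6.0000 Fy=-9.0000 x'=1.2000 y'=4.2000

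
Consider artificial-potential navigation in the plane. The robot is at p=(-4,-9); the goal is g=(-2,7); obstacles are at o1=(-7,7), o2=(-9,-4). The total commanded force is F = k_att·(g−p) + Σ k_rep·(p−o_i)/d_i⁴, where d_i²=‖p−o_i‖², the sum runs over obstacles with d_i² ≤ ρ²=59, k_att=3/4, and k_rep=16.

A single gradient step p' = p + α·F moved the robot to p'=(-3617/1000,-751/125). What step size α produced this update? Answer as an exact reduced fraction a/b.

F_att = 3/4·(g−p) = 3/4·(2,16) = (1.5000,12.0000)
o1: d²=265 > ρ²=59 → inactive
o2: d²=50 ≤ ρ²=59; F_rep = 16·(5,-5)/50² = (0.0320,-0.0320)
F = F_att + ΣF_rep = (1.5320,11.9680)
Δp = p'−p = (0.3830,2.9920); α = Δx/Fx = (383/1000) / (383/250) = 1/4
check: Δy/Fy = (374/125) / (1496/125) = 1/4 ✓

α = 1/4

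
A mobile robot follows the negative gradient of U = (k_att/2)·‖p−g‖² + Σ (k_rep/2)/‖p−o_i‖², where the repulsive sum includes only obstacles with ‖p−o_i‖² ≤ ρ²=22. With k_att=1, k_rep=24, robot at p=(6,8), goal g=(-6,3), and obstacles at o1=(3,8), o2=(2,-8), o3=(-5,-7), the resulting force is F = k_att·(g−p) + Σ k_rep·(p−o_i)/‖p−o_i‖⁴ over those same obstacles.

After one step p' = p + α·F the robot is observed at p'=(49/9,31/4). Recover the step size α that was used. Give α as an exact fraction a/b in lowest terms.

F_att = 1·(g−p) = 1·(-12,-5) = (-12.0000,-5.0000)
o1: d²=9 ≤ ρ²=22; F_rep = 24·(3,0)/9² = (0.8889,0.0000)
o2: d²=272 > ρ²=22 → inactive
o3: d²=346 > ρ²=22 → inactive
F = F_att + ΣF_rep = (-11.1111,-5.0000)
Δp = p'−p = (-0.5556,-0.2500); α = Δx/Fx = (-5/9) / (-100/9) = 1/20
check: Δy/Fy = (-1/4) / (-5) = 1/20 ✓

α = 1/20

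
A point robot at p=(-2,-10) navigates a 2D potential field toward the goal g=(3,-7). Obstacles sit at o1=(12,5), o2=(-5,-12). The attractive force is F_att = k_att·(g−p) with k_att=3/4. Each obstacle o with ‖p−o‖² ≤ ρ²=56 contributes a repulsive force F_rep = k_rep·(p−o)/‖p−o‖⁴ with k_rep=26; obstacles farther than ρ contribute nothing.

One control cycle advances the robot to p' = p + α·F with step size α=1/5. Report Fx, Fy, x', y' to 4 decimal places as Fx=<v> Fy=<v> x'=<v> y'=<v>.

F_att = 3/4·(g−p) = 3/4·(5,3) = (3.7500,2.2500)
o1: d²=421 > ρ²=56 → inactive
o2: d²=13 ≤ ρ²=56; F_rep = 26·(3,2)/13² = (0.4615,0.3077)
F = F_att + ΣF_rep = (4.2115,2.5577)
p' = p + 1/5·F = (-1.1577,-9.4885)

Fx=4.2115 Fy=2.5577 x'=-1.1577 y'=-9.4885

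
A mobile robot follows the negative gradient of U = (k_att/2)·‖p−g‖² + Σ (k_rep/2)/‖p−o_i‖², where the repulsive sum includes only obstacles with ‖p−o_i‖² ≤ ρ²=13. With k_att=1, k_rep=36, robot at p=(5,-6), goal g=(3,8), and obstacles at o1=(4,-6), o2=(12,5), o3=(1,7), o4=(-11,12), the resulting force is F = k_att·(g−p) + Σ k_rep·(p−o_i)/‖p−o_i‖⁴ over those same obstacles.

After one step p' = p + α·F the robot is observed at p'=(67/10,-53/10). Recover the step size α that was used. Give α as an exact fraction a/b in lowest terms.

α = 1/20

F_att = 1·(g−p) = 1·(-2,14) = (-2.0000,14.0000)
o1: d²=1 ≤ ρ²=13; F_rep = 36·(1,0)/1² = (36.0000,0.0000)
o2: d²=170 > ρ²=13 → inactive
o3: d²=185 > ρ²=13 → inactive
o4: d²=580 > ρ²=13 → inactive
F = F_att + ΣF_rep = (34.0000,14.0000)
Δp = p'−p = (1.7000,0.7000); α = Δx/Fx = (17/10) / (34) = 1/20
check: Δy/Fy = (7/10) / (14) = 1/20 ✓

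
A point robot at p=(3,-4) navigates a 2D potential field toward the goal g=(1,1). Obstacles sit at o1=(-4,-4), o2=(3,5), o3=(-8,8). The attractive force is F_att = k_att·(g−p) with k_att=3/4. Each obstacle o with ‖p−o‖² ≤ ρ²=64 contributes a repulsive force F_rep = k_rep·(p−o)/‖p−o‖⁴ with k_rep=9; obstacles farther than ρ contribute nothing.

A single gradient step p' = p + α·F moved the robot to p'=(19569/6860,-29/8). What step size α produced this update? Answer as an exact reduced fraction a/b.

F_att = 3/4·(g−p) = 3/4·(-2,5) = (-1.5000,3.7500)
o1: d²=49 ≤ ρ²=64; F_rep = 9·(7,0)/49² = (0.0262,0.0000)
o2: d²=81 > ρ²=64 → inactive
o3: d²=265 > ρ²=64 → inactive
F = F_att + ΣF_rep = (-1.4738,3.7500)
Δp = p'−p = (-0.1474,0.3750); α = Δx/Fx = (-1011/6860) / (-1011/686) = 1/10
check: Δy/Fy = (3/8) / (15/4) = 1/10 ✓

α = 1/10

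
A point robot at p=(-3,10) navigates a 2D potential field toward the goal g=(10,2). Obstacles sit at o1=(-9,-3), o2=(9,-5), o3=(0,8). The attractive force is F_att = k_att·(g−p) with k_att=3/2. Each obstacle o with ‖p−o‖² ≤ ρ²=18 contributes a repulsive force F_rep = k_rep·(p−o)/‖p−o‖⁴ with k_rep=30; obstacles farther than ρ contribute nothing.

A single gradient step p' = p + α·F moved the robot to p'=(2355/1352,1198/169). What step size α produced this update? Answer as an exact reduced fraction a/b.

F_att = 3/2·(g−p) = 3/2·(13,-8) = (19.5000,-12.0000)
o1: d²=205 > ρ²=18 → inactive
o2: d²=369 > ρ²=18 → inactive
o3: d²=13 ≤ ρ²=18; F_rep = 30·(-3,2)/13² = (-0.5325,0.3550)
F = F_att + ΣF_rep = (18.9675,-11.6450)
Δp = p'−p = (4.7419,-2.9112); α = Δx/Fx = (6411/1352) / (6411/338) = 1/4
check: Δy/Fy = (-492/169) / (-1968/169) = 1/4 ✓

α = 1/4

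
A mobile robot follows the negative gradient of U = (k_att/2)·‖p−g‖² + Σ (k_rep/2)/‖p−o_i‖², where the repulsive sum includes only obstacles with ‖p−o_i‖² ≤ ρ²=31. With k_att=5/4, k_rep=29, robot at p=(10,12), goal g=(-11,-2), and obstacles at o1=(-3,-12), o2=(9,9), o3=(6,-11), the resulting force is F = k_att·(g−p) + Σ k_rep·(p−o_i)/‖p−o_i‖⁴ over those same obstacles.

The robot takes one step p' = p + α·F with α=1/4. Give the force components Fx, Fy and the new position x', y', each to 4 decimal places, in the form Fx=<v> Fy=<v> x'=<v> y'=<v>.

F_att = 5/4·(g−p) = 5/4·(-21,-14) = (-26.2500,-17.5000)
o1: d²=745 > ρ²=31 → inactive
o2: d²=10 ≤ ρ²=31; F_rep = 29·(1,3)/10² = (0.2900,0.8700)
o3: d²=545 > ρ²=31 → inactive
F = F_att + ΣF_rep = (-25.9600,-16.6300)
p' = p + 1/4·F = (3.5100,7.8425)

Fx=-25.9600 Fy=-16.6300 x'=3.5100 y'=7.8425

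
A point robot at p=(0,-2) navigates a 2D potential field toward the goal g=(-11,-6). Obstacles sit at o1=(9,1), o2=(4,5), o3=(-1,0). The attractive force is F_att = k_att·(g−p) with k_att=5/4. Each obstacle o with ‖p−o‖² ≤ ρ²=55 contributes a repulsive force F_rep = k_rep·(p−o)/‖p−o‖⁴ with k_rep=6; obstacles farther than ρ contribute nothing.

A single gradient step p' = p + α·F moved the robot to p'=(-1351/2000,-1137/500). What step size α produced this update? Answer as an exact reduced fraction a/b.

F_att = 5/4·(g−p) = 5/4·(-11,-4) = (-13.7500,-5.0000)
o1: d²=90 > ρ²=55 → inactive
o2: d²=65 > ρ²=55 → inactive
o3: d²=5 ≤ ρ²=55; F_rep = 6·(1,-2)/5² = (0.2400,-0.4800)
F = F_att + ΣF_rep = (-13.5100,-5.4800)
Δp = p'−p = (-0.6755,-0.2740); α = Δx/Fx = (-1351/2000) / (-1351/100) = 1/20
check: Δy/Fy = (-137/500) / (-137/25) = 1/20 ✓

α = 1/20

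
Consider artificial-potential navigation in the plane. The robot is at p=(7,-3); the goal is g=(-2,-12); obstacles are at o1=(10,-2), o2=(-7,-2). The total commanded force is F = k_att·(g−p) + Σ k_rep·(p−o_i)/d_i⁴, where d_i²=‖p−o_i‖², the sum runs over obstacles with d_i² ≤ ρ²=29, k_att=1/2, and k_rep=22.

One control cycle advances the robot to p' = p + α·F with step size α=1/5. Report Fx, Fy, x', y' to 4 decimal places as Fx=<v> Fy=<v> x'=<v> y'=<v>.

Fx=-5.1600 Fy=-4.7200 x'=5.9680 y'=-3.9440

F_att = 1/2·(g−p) = 1/2·(-9,-9) = (-4.5000,-4.5000)
o1: d²=10 ≤ ρ²=29; F_rep = 22·(-3,-1)/10² = (-0.6600,-0.2200)
o2: d²=197 > ρ²=29 → inactive
F = F_att + ΣF_rep = (-5.1600,-4.7200)
p' = p + 1/5·F = (5.9680,-3.9440)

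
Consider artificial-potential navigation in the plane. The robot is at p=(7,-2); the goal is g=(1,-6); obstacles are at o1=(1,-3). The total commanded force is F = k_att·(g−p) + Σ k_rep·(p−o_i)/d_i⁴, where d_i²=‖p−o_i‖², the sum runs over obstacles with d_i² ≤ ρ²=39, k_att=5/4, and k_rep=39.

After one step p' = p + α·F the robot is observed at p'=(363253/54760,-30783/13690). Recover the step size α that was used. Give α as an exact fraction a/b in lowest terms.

α = 1/20

F_att = 5/4·(g−p) = 5/4·(-6,-4) = (-7.5000,-5.0000)
o1: d²=37 ≤ ρ²=39; F_rep = 39·(6,1)/37² = (0.1709,0.0285)
F = F_att + ΣF_rep = (-7.3291,-4.9715)
Δp = p'−p = (-0.3665,-0.2486); α = Δx/Fx = (-20067/54760) / (-20067/2738) = 1/20
check: Δy/Fy = (-3403/13690) / (-6806/1369) = 1/20 ✓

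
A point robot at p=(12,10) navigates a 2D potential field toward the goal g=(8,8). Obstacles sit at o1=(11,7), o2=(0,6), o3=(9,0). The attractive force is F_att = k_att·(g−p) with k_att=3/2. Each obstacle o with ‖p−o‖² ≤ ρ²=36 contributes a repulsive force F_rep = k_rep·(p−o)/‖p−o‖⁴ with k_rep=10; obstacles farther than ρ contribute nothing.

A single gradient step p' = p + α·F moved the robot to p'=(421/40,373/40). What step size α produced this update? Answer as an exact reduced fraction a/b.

α = 1/4

F_att = 3/2·(g−p) = 3/2·(-4,-2) = (-6.0000,-3.0000)
o1: d²=10 ≤ ρ²=36; F_rep = 10·(1,3)/10² = (0.1000,0.3000)
o2: d²=160 > ρ²=36 → inactive
o3: d²=109 > ρ²=36 → inactive
F = F_att + ΣF_rep = (-5.9000,-2.7000)
Δp = p'−p = (-1.4750,-0.6750); α = Δx/Fx = (-59/40) / (-59/10) = 1/4
check: Δy/Fy = (-27/40) / (-27/10) = 1/4 ✓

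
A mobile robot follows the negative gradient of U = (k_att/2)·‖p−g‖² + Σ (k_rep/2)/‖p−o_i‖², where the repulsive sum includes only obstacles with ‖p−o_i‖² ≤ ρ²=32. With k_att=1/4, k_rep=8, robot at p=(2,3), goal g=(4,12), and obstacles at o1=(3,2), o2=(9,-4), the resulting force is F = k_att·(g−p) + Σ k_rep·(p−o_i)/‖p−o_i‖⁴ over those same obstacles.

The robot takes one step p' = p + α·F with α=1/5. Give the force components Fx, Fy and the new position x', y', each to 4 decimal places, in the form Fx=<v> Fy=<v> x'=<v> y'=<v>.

Fx=-1.5000 Fy=4.2500 x'=1.7000 y'=3.8500

F_att = 1/4·(g−p) = 1/4·(2,9) = (0.5000,2.2500)
o1: d²=2 ≤ ρ²=32; F_rep = 8·(-1,1)/2² = (-2.0000,2.0000)
o2: d²=98 > ρ²=32 → inactive
F = F_att + ΣF_rep = (-1.5000,4.2500)
p' = p + 1/5·F = (1.7000,3.8500)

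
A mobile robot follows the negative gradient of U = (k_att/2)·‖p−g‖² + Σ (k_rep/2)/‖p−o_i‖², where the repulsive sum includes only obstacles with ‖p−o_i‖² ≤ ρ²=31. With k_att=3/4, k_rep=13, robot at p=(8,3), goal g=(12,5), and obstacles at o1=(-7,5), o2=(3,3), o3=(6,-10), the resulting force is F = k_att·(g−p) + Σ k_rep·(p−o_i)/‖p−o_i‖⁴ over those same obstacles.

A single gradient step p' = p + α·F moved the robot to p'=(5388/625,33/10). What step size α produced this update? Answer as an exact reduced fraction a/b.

F_att = 3/4·(g−p) = 3/4·(4,2) = (3.0000,1.5000)
o1: d²=229 > ρ²=31 → inactive
o2: d²=25 ≤ ρ²=31; F_rep = 13·(5,0)/25² = (0.1040,0.0000)
o3: d²=173 > ρ²=31 → inactive
F = F_att + ΣF_rep = (3.1040,1.5000)
Δp = p'−p = (0.6208,0.3000); α = Δx/Fx = (388/625) / (388/125) = 1/5
check: Δy/Fy = (3/10) / (3/2) = 1/5 ✓

α = 1/5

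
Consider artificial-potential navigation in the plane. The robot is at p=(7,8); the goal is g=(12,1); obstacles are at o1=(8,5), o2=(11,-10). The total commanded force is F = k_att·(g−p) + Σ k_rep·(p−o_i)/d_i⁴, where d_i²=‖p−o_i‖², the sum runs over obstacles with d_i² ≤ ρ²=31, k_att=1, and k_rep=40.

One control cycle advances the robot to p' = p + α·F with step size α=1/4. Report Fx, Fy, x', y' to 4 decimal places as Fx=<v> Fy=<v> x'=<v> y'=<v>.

Fx=4.6000 Fy=-5.8000 x'=8.1500 y'=6.5500

F_att = 1·(g−p) = 1·(5,-7) = (5.0000,-7.0000)
o1: d²=10 ≤ ρ²=31; F_rep = 40·(-1,3)/10² = (-0.4000,1.2000)
o2: d²=340 > ρ²=31 → inactive
F = F_att + ΣF_rep = (4.6000,-5.8000)
p' = p + 1/4·F = (8.1500,6.5500)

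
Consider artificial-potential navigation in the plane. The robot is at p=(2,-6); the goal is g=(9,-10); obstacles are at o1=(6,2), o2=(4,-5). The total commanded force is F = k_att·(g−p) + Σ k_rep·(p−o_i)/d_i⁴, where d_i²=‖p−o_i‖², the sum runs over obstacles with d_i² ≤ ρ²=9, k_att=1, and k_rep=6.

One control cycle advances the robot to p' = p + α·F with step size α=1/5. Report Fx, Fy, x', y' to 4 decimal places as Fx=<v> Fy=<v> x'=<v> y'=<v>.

F_att = 1·(g−p) = 1·(7,-4) = (7.0000,-4.0000)
o1: d²=80 > ρ²=9 → inactive
o2: d²=5 ≤ ρ²=9; F_rep = 6·(-2,-1)/5² = (-0.4800,-0.2400)
F = F_att + ΣF_rep = (6.5200,-4.2400)
p' = p + 1/5·F = (3.3040,-6.8480)

Fx=6.5200 Fy=-4.2400 x'=3.3040 y'=-6.8480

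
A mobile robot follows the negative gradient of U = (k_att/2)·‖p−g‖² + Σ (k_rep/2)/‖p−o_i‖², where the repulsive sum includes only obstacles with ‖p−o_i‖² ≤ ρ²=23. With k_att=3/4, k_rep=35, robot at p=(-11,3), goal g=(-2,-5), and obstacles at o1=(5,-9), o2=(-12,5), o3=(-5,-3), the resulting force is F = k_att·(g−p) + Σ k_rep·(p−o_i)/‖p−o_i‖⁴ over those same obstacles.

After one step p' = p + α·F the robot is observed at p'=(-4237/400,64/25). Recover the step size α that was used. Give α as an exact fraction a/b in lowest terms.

F_att = 3/4·(g−p) = 3/4·(9,-8) = (6.7500,-6.0000)
o1: d²=400 > ρ²=23 → inactive
o2: d²=5 ≤ ρ²=23; F_rep = 35·(1,-2)/5² = (1.4000,-2.8000)
o3: d²=72 > ρ²=23 → inactive
F = F_att + ΣF_rep = (8.1500,-8.8000)
Δp = p'−p = (0.4075,-0.4400); α = Δx/Fx = (163/400) / (163/20) = 1/20
check: Δy/Fy = (-11/25) / (-44/5) = 1/20 ✓

α = 1/20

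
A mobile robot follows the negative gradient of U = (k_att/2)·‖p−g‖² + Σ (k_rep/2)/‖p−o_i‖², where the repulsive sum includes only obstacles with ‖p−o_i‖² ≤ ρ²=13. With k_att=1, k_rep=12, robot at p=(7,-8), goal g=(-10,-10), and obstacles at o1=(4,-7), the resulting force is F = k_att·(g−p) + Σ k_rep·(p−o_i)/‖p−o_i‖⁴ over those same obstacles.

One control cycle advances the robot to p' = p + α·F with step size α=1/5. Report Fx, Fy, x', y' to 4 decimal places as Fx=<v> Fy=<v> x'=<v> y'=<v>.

Fx=-16.6400 Fy=-2.1200 x'=3.6720 y'=-8.4240

F_att = 1·(g−p) = 1·(-17,-2) = (-17.0000,-2.0000)
o1: d²=10 ≤ ρ²=13; F_rep = 12·(3,-1)/10² = (0.3600,-0.1200)
F = F_att + ΣF_rep = (-16.6400,-2.1200)
p' = p + 1/5·F = (3.6720,-8.4240)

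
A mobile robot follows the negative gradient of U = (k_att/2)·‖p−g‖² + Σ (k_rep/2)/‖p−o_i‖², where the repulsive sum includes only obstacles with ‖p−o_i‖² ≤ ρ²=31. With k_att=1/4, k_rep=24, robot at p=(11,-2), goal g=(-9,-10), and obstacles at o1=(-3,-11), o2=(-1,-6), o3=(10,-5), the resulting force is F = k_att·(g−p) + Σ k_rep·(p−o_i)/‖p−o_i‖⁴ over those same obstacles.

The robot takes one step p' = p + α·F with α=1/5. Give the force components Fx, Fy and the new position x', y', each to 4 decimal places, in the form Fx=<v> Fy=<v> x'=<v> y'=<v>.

Fx=-4.7600 Fy=-1.2800 x'=10.0480 y'=-2.2560

F_att = 1/4·(g−p) = 1/4·(-20,-8) = (-5.0000,-2.0000)
o1: d²=277 > ρ²=31 → inactive
o2: d²=160 > ρ²=31 → inactive
o3: d²=10 ≤ ρ²=31; F_rep = 24·(1,3)/10² = (0.2400,0.7200)
F = F_att + ΣF_rep = (-4.7600,-1.2800)
p' = p + 1/5·F = (10.0480,-2.2560)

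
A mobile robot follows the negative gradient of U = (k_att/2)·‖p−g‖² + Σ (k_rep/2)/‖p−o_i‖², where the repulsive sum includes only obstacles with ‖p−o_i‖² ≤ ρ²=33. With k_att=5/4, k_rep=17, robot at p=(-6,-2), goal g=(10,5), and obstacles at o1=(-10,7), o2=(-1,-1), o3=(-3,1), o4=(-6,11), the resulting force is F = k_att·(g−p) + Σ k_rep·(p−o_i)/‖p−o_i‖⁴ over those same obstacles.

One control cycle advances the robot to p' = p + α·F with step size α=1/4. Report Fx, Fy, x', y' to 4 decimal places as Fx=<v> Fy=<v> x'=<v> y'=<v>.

F_att = 5/4·(g−p) = 5/4·(16,7) = (20.0000,8.7500)
o1: d²=97 > ρ²=33 → inactive
o2: d²=26 ≤ ρ²=33; F_rep = 17·(-5,-1)/26² = (-0.1257,-0.0251)
o3: d²=18 ≤ ρ²=33; F_rep = 17·(-3,-3)/18² = (-0.1574,-0.1574)
o4: d²=169 > ρ²=33 → inactive
F = F_att + ΣF_rep = (19.7169,8.5674)
p' = p + 1/4·F = (-1.0708,0.1419)

Fx=19.7169 Fy=8.5674 x'=-1.0708 y'=0.1419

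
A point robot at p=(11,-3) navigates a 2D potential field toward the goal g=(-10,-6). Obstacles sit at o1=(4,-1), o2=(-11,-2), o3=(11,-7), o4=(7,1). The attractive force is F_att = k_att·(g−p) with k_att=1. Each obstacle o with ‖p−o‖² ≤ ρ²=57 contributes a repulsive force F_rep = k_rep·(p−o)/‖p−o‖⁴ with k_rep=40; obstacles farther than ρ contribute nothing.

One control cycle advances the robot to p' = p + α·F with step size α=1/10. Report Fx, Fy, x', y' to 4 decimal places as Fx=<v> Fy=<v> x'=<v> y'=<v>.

Fx=-20.7441 Fy=-2.5597 x'=8.9256 y'=-3.2560

F_att = 1·(g−p) = 1·(-21,-3) = (-21.0000,-3.0000)
o1: d²=53 ≤ ρ²=57; F_rep = 40·(7,-2)/53² = (0.0997,-0.0285)
o2: d²=485 > ρ²=57 → inactive
o3: d²=16 ≤ ρ²=57; F_rep = 40·(0,4)/16² = (0.0000,0.6250)
o4: d²=32 ≤ ρ²=57; F_rep = 40·(4,-4)/32² = (0.1562,-0.1562)
F = F_att + ΣF_rep = (-20.7441,-2.5597)
p' = p + 1/10·F = (8.9256,-3.2560)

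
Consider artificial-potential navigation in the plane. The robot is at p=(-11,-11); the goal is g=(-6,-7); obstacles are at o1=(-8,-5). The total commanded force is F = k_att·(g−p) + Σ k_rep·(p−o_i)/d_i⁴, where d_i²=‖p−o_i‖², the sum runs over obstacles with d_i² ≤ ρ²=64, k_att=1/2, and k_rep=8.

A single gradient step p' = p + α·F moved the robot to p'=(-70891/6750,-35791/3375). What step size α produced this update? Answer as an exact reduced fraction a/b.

F_att = 1/2·(g−p) = 1/2·(5,4) = (2.5000,2.0000)
o1: d²=45 ≤ ρ²=64; F_rep = 8·(-3,-6)/45² = (-0.0119,-0.0237)
F = F_att + ΣF_rep = (2.4881,1.9763)
Δp = p'−p = (0.4976,0.3953); α = Δx/Fx = (3359/6750) / (3359/1350) = 1/5
check: Δy/Fy = (1334/3375) / (1334/675) = 1/5 ✓

α = 1/5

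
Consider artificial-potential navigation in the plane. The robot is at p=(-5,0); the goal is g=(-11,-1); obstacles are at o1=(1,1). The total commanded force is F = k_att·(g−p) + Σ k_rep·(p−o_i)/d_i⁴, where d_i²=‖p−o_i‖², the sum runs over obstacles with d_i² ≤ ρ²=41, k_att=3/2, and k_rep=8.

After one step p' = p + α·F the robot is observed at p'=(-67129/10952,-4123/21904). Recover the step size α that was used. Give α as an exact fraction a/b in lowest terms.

F_att = 3/2·(g−p) = 3/2·(-6,-1) = (-9.0000,-1.5000)
o1: d²=37 ≤ ρ²=41; F_rep = 8·(-6,-1)/37² = (-0.0351,-0.0058)
F = F_att + ΣF_rep = (-9.0351,-1.5058)
Δp = p'−p = (-1.1294,-0.1882); α = Δx/Fx = (-12369/10952) / (-12369/1369) = 1/8
check: Δy/Fy = (-4123/21904) / (-4123/2738) = 1/8 ✓

α = 1/8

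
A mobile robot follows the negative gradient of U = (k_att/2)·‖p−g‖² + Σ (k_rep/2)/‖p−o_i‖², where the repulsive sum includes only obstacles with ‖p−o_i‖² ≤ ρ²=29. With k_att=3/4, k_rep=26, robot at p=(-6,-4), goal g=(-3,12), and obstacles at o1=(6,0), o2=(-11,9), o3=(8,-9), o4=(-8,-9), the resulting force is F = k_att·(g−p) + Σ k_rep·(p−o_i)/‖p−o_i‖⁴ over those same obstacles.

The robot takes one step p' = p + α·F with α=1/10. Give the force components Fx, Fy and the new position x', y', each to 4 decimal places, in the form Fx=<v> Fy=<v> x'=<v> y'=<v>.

F_att = 3/4·(g−p) = 3/4·(3,16) = (2.2500,12.0000)
o1: d²=160 > ρ²=29 → inactive
o2: d²=194 > ρ²=29 → inactive
o3: d²=221 > ρ²=29 → inactive
o4: d²=29 ≤ ρ²=29; F_rep = 26·(2,5)/29² = (0.0618,0.1546)
F = F_att + ΣF_rep = (2.3118,12.1546)
p' = p + 1/10·F = (-5.7688,-2.7845)

Fx=2.3118 Fy=12.1546 x'=-5.7688 y'=-2.7845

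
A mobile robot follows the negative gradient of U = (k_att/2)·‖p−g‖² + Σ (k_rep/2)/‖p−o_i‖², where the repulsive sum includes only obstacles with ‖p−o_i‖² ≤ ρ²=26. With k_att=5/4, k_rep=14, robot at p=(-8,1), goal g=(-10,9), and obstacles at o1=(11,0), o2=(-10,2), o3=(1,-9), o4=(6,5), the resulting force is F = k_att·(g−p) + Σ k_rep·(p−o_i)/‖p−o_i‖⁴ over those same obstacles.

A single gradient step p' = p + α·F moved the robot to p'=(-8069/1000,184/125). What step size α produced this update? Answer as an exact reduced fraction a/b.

F_att = 5/4·(g−p) = 5/4·(-2,8) = (-2.5000,10.0000)
o1: d²=362 > ρ²=26 → inactive
o2: d²=5 ≤ ρ²=26; F_rep = 14·(2,-1)/5² = (1.1200,-0.5600)
o3: d²=181 > ρ²=26 → inactive
o4: d²=212 > ρ²=26 → inactive
F = F_att + ΣF_rep = (-1.3800,9.4400)
Δp = p'−p = (-0.0690,0.4720); α = Δx/Fx = (-69/1000) / (-69/50) = 1/20
check: Δy/Fy = (59/125) / (236/25) = 1/20 ✓

α = 1/20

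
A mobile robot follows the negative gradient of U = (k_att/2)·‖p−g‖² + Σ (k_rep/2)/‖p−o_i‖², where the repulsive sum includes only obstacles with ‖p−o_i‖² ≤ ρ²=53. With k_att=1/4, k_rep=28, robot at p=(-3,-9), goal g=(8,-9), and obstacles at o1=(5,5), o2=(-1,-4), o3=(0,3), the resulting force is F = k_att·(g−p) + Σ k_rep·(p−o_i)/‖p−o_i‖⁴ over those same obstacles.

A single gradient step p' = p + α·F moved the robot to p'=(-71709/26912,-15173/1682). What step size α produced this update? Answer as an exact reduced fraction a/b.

α = 1/8

F_att = 1/4·(g−p) = 1/4·(11,0) = (2.7500,0.0000)
o1: d²=260 > ρ²=53 → inactive
o2: d²=29 ≤ ρ²=53; F_rep = 28·(-2,-5)/29² = (-0.0666,-0.1665)
o3: d²=153 > ρ²=53 → inactive
F = F_att + ΣF_rep = (2.6834,-0.1665)
Δp = p'−p = (0.3354,-0.0208); α = Δx/Fx = (9027/26912) / (9027/3364) = 1/8
check: Δy/Fy = (-35/1682) / (-140/841) = 1/8 ✓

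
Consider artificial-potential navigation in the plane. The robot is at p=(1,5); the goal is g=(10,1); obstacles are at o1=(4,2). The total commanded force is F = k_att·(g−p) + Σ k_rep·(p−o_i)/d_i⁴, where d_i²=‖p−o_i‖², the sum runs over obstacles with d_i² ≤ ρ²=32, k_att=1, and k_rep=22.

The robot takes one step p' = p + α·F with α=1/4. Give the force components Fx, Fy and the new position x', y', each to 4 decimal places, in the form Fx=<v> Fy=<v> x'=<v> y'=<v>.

F_att = 1·(g−p) = 1·(9,-4) = (9.0000,-4.0000)
o1: d²=18 ≤ ρ²=32; F_rep = 22·(-3,3)/18² = (-0.2037,0.2037)
F = F_att + ΣF_rep = (8.7963,-3.7963)
p' = p + 1/4·F = (3.1991,4.0509)

Fx=8.7963 Fy=-3.7963 x'=3.1991 y'=4.0509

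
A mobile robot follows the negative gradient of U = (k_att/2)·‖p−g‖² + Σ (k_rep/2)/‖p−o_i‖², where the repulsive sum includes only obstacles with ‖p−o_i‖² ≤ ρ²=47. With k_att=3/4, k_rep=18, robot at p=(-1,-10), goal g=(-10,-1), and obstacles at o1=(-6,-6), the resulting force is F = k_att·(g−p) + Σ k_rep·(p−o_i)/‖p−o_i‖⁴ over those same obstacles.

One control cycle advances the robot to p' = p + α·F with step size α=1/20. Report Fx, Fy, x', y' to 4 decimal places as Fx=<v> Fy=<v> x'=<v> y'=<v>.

F_att = 3/4·(g−p) = 3/4·(-9,9) = (-6.7500,6.7500)
o1: d²=41 ≤ ρ²=47; F_rep = 18·(5,-4)/41² = (0.0535,-0.0428)
F = F_att + ΣF_rep = (-6.6965,6.7072)
p' = p + 1/20·F = (-1.3348,-9.6646)

Fx=-6.6965 Fy=6.7072 x'=-1.3348 y'=-9.6646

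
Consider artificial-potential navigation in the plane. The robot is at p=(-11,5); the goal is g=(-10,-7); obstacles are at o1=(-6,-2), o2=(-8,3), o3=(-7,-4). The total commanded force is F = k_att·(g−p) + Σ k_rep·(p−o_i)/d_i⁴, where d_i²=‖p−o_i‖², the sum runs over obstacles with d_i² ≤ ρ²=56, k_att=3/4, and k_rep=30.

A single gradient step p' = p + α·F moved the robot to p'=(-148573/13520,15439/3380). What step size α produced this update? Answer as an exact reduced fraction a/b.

α = 1/20

F_att = 3/4·(g−p) = 3/4·(1,-12) = (0.7500,-9.0000)
o1: d²=74 > ρ²=56 → inactive
o2: d²=13 ≤ ρ²=56; F_rep = 30·(-3,2)/13² = (-0.5325,0.3550)
o3: d²=97 > ρ²=56 → inactive
F = F_att + ΣF_rep = (0.2175,-8.6450)
Δp = p'−p = (0.0109,-0.4322); α = Δx/Fx = (147/13520) / (147/676) = 1/20
check: Δy/Fy = (-1461/3380) / (-1461/169) = 1/20 ✓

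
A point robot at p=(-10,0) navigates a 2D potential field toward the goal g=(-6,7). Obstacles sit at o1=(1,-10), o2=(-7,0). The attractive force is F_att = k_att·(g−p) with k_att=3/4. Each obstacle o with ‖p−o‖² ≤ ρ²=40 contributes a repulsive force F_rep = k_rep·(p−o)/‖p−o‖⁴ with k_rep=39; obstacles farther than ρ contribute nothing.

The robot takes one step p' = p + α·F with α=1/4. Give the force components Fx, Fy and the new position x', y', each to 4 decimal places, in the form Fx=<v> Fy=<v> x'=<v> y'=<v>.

F_att = 3/4·(g−p) = 3/4·(4,7) = (3.0000,5.2500)
o1: d²=221 > ρ²=40 → inactive
o2: d²=9 ≤ ρ²=40; F_rep = 39·(-3,0)/9² = (-1.4444,0.0000)
F = F_att + ΣF_rep = (1.5556,5.2500)
p' = p + 1/4·F = (-9.6111,1.3125)

Fx=1.5556 Fy=5.2500 x'=-9.6111 y'=1.3125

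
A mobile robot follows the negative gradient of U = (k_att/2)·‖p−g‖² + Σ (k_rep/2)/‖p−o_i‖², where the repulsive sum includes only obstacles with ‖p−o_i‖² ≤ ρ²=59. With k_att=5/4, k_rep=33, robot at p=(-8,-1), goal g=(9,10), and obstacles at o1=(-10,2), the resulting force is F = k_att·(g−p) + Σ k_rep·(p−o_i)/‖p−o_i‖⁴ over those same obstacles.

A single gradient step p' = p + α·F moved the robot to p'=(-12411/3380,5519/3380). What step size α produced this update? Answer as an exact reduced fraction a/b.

α = 1/5

F_att = 5/4·(g−p) = 5/4·(17,11) = (21.2500,13.7500)
o1: d²=13 ≤ ρ²=59; F_rep = 33·(2,-3)/13² = (0.3905,-0.5858)
F = F_att + ΣF_rep = (21.6405,13.1642)
Δp = p'−p = (4.3281,2.6328); α = Δx/Fx = (14629/3380) / (14629/676) = 1/5
check: Δy/Fy = (8899/3380) / (8899/676) = 1/5 ✓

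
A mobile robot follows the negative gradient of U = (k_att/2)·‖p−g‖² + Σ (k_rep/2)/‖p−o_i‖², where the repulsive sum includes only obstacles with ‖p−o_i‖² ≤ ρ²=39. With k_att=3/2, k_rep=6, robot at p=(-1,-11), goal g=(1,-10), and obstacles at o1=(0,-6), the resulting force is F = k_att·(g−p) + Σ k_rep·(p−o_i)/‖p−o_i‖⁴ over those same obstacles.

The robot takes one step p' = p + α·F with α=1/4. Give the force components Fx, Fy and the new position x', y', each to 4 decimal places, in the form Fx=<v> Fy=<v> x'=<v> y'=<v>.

Fx=2.9911 Fy=1.4556 x'=-0.2522 y'=-10.6361

F_att = 3/2·(g−p) = 3/2·(2,1) = (3.0000,1.5000)
o1: d²=26 ≤ ρ²=39; F_rep = 6·(-1,-5)/26² = (-0.0089,-0.0444)
F = F_att + ΣF_rep = (2.9911,1.4556)
p' = p + 1/4·F = (-0.2522,-10.6361)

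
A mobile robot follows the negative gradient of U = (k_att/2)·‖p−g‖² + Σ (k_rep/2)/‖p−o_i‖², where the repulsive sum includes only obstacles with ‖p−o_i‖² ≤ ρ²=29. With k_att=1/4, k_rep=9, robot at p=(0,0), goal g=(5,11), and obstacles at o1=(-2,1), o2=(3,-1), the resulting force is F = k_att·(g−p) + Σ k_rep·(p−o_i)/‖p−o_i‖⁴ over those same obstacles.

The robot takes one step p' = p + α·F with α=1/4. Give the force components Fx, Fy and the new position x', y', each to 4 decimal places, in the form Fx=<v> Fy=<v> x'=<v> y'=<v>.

F_att = 1/4·(g−p) = 1/4·(5,11) = (1.2500,2.7500)
o1: d²=5 ≤ ρ²=29; F_rep = 9·(2,-1)/5² = (0.7200,-0.3600)
o2: d²=10 ≤ ρ²=29; F_rep = 9·(-3,1)/10² = (-0.2700,0.0900)
F = F_att + ΣF_rep = (1.7000,2.4800)
p' = p + 1/4·F = (0.4250,0.6200)

Fx=1.7000 Fy=2.4800 x'=0.4250 y'=0.6200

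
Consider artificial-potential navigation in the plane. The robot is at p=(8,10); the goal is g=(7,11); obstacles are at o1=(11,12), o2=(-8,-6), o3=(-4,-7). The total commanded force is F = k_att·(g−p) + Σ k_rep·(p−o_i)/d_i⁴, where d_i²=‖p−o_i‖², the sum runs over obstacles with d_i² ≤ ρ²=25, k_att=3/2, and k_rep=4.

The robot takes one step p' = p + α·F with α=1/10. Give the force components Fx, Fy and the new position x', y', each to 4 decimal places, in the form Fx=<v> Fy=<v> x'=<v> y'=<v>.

Fx=-1.5710 Fy=1.4527 x'=7.8429 y'=10.1453

F_att = 3/2·(g−p) = 3/2·(-1,1) = (-1.5000,1.5000)
o1: d²=13 ≤ ρ²=25; F_rep = 4·(-3,-2)/13² = (-0.0710,-0.0473)
o2: d²=512 > ρ²=25 → inactive
o3: d²=433 > ρ²=25 → inactive
F = F_att + ΣF_rep = (-1.5710,1.4527)
p' = p + 1/10·F = (7.8429,10.1453)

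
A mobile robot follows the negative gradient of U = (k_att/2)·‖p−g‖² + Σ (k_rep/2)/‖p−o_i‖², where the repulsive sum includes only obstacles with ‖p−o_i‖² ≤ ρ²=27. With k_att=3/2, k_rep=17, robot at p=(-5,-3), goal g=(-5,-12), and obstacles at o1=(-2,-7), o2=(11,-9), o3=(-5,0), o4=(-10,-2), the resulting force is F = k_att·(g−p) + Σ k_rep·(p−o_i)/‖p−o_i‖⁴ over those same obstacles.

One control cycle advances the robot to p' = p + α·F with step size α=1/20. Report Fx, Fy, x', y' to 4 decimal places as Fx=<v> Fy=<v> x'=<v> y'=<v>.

Fx=0.0441 Fy=-14.0460 x'=-4.9978 y'=-3.7023

F_att = 3/2·(g−p) = 3/2·(0,-9) = (0.0000,-13.5000)
o1: d²=25 ≤ ρ²=27; F_rep = 17·(-3,4)/25² = (-0.0816,0.1088)
o2: d²=292 > ρ²=27 → inactive
o3: d²=9 ≤ ρ²=27; F_rep = 17·(0,-3)/9² = (0.0000,-0.6296)
o4: d²=26 ≤ ρ²=27; F_rep = 17·(5,-1)/26² = (0.1257,-0.0251)
F = F_att + ΣF_rep = (0.0441,-14.0460)
p' = p + 1/20·F = (-4.9978,-3.7023)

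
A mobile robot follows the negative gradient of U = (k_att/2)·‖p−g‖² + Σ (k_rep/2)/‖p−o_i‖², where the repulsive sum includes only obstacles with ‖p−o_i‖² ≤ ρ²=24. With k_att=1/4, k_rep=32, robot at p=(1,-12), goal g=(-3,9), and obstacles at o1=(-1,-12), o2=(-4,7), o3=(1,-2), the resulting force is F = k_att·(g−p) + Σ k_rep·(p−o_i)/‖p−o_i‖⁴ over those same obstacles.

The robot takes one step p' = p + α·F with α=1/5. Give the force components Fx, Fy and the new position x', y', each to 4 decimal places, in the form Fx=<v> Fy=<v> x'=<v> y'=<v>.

Fx=3.0000 Fy=5.2500 x'=1.6000 y'=-10.9500

F_att = 1/4·(g−p) = 1/4·(-4,21) = (-1.0000,5.2500)
o1: d²=4 ≤ ρ²=24; F_rep = 32·(2,0)/4² = (4.0000,0.0000)
o2: d²=386 > ρ²=24 → inactive
o3: d²=100 > ρ²=24 → inactive
F = F_att + ΣF_rep = (3.0000,5.2500)
p' = p + 1/5·F = (1.6000,-10.9500)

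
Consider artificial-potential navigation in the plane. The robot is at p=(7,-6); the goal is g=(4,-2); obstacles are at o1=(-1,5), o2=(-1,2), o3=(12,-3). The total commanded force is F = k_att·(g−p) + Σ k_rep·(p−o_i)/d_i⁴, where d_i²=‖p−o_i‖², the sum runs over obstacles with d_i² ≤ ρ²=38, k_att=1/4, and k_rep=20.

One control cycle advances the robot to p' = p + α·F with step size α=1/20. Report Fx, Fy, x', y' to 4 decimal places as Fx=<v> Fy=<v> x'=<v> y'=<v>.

Fx=-0.8365 Fy=0.9481 x'=6.9582 y'=-5.9526

F_att = 1/4·(g−p) = 1/4·(-3,4) = (-0.7500,1.0000)
o1: d²=185 > ρ²=38 → inactive
o2: d²=128 > ρ²=38 → inactive
o3: d²=34 ≤ ρ²=38; F_rep = 20·(-5,-3)/34² = (-0.0865,-0.0519)
F = F_att + ΣF_rep = (-0.8365,0.9481)
p' = p + 1/20·F = (6.9582,-5.9526)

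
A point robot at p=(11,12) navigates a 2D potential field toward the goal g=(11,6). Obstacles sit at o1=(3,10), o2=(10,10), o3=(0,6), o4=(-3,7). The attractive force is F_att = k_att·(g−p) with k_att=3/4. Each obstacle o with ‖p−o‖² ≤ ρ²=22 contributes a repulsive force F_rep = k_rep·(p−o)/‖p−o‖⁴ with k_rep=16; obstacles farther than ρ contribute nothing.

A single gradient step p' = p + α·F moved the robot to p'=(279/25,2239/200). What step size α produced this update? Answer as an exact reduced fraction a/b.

F_att = 3/4·(g−p) = 3/4·(0,-6) = (0.0000,-4.5000)
o1: d²=68 > ρ²=22 → inactive
o2: d²=5 ≤ ρ²=22; F_rep = 16·(1,2)/5² = (0.6400,1.2800)
o3: d²=157 > ρ²=22 → inactive
o4: d²=221 > ρ²=22 → inactive
F = F_att + ΣF_rep = (0.6400,-3.2200)
Δp = p'−p = (0.1600,-0.8050); α = Δx/Fx = (4/25) / (16/25) = 1/4
check: Δy/Fy = (-161/200) / (-161/50) = 1/4 ✓

α = 1/4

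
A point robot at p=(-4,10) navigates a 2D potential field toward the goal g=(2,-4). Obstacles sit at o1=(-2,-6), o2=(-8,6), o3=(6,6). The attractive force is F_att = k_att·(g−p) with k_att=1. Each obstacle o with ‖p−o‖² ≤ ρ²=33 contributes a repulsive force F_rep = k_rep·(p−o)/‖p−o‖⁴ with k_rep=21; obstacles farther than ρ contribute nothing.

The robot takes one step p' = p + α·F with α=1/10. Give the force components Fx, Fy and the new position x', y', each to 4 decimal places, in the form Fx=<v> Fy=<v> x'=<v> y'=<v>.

Fx=6.0820 Fy=-13.9180 x'=-3.3918 y'=8.6082

F_att = 1·(g−p) = 1·(6,-14) = (6.0000,-14.0000)
o1: d²=260 > ρ²=33 → inactive
o2: d²=32 ≤ ρ²=33; F_rep = 21·(4,4)/32² = (0.0820,0.0820)
o3: d²=116 > ρ²=33 → inactive
F = F_att + ΣF_rep = (6.0820,-13.9180)
p' = p + 1/10·F = (-3.3918,8.6082)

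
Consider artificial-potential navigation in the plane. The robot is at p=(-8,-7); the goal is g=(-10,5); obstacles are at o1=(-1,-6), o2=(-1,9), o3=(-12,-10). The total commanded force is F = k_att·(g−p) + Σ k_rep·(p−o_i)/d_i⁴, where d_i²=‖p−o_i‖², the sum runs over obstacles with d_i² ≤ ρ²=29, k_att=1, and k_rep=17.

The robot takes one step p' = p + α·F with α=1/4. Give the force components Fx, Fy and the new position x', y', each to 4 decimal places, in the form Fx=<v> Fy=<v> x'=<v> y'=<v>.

Fx=-1.8912 Fy=12.0816 x'=-8.4728 y'=-3.9796

F_att = 1·(g−p) = 1·(-2,12) = (-2.0000,12.0000)
o1: d²=50 > ρ²=29 → inactive
o2: d²=305 > ρ²=29 → inactive
o3: d²=25 ≤ ρ²=29; F_rep = 17·(4,3)/25² = (0.1088,0.0816)
F = F_att + ΣF_rep = (-1.8912,12.0816)
p' = p + 1/4·F = (-8.4728,-3.9796)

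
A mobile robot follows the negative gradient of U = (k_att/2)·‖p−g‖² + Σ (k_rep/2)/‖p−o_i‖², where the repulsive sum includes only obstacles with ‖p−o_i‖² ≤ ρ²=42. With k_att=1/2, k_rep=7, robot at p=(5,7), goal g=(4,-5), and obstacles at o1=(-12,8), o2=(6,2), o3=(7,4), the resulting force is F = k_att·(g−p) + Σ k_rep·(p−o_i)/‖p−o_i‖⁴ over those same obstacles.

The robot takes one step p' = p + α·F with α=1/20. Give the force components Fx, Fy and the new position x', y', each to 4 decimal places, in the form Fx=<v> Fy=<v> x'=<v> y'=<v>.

Fx=-0.5932 Fy=-5.8240 x'=4.9703 y'=6.7088

F_att = 1/2·(g−p) = 1/2·(-1,-12) = (-0.5000,-6.0000)
o1: d²=290 > ρ²=42 → inactive
o2: d²=26 ≤ ρ²=42; F_rep = 7·(-1,5)/26² = (-0.0104,0.0518)
o3: d²=13 ≤ ρ²=42; F_rep = 7·(-2,3)/13² = (-0.0828,0.1243)
F = F_att + ΣF_rep = (-0.5932,-5.8240)
p' = p + 1/20·F = (4.9703,6.7088)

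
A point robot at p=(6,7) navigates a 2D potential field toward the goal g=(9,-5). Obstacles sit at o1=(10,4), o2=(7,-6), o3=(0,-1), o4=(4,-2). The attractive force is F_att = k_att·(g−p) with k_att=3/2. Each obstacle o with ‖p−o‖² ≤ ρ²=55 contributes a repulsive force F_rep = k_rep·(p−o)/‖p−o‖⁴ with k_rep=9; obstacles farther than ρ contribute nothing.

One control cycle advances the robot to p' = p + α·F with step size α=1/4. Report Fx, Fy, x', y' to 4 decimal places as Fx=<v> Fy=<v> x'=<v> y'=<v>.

F_att = 3/2·(g−p) = 3/2·(3,-12) = (4.5000,-18.0000)
o1: d²=25 ≤ ρ²=55; F_rep = 9·(-4,3)/25² = (-0.0576,0.0432)
o2: d²=170 > ρ²=55 → inactive
o3: d²=100 > ρ²=55 → inactive
o4: d²=85 > ρ²=55 → inactive
F = F_att + ΣF_rep = (4.4424,-17.9568)
p' = p + 1/4·F = (7.1106,2.5108)

Fx=4.4424 Fy=-17.9568 x'=7.1106 y'=2.5108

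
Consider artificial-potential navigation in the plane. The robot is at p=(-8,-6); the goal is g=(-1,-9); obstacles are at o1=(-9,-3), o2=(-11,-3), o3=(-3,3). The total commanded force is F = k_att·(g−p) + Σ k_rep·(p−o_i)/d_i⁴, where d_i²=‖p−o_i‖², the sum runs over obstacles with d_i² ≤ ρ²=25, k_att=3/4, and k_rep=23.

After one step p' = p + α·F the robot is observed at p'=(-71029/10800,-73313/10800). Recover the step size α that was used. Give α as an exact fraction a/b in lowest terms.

α = 1/4

F_att = 3/4·(g−p) = 3/4·(7,-3) = (5.2500,-2.2500)
o1: d²=10 ≤ ρ²=25; F_rep = 23·(1,-3)/10² = (0.2300,-0.6900)
o2: d²=18 ≤ ρ²=25; F_rep = 23·(3,-3)/18² = (0.2130,-0.2130)
o3: d²=106 > ρ²=25 → inactive
F = F_att + ΣF_rep = (5.6930,-3.1530)
Δp = p'−p = (1.4232,-0.7882); α = Δx/Fx = (15371/10800) / (15371/2700) = 1/4
check: Δy/Fy = (-8513/10800) / (-8513/2700) = 1/4 ✓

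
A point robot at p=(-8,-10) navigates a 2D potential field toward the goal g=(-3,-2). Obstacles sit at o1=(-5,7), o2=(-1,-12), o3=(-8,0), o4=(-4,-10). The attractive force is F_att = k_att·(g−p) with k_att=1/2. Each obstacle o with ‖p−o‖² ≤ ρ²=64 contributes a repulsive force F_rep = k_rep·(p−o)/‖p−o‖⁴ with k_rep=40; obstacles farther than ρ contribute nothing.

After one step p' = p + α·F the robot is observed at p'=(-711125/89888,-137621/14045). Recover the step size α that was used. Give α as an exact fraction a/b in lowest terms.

α = 1/20

F_att = 1/2·(g−p) = 1/2·(5,8) = (2.5000,4.0000)
o1: d²=298 > ρ²=64 → inactive
o2: d²=53 ≤ ρ²=64; F_rep = 40·(-7,2)/53² = (-0.0997,0.0285)
o3: d²=100 > ρ²=64 → inactive
o4: d²=16 ≤ ρ²=64; F_rep = 40·(-4,0)/16² = (-0.6250,0.0000)
F = F_att + ΣF_rep = (1.7753,4.0285)
Δp = p'−p = (0.0888,0.2014); α = Δx/Fx = (7979/89888) / (39895/22472) = 1/20
check: Δy/Fy = (2829/14045) / (11316/2809) = 1/20 ✓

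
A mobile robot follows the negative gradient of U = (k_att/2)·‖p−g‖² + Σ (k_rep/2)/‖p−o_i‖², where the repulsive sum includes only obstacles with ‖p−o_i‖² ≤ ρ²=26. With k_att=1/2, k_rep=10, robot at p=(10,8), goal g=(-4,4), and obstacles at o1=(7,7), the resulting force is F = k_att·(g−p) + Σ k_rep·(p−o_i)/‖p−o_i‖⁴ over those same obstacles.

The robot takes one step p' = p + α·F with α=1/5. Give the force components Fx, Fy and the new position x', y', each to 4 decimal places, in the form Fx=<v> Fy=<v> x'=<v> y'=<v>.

Fx=-6.7000 Fy=-1.9000 x'=8.6600 y'=7.6200

F_att = 1/2·(g−p) = 1/2·(-14,-4) = (-7.0000,-2.0000)
o1: d²=10 ≤ ρ²=26; F_rep = 10·(3,1)/10² = (0.3000,0.1000)
F = F_att + ΣF_rep = (-6.7000,-1.9000)
p' = p + 1/5·F = (8.6600,7.6200)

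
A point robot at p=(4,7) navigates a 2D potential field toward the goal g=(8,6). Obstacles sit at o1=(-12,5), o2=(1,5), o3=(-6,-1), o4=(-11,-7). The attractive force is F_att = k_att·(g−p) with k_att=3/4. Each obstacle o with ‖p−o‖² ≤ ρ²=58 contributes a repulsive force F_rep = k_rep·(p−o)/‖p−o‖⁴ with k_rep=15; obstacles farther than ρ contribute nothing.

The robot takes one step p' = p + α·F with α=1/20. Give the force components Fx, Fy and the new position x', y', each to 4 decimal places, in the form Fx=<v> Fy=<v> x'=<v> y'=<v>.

F_att = 3/4·(g−p) = 3/4·(4,-1) = (3.0000,-0.7500)
o1: d²=260 > ρ²=58 → inactive
o2: d²=13 ≤ ρ²=58; F_rep = 15·(3,2)/13² = (0.2663,0.1775)
o3: d²=164 > ρ²=58 → inactive
o4: d²=421 > ρ²=58 → inactive
F = F_att + ΣF_rep = (3.2663,-0.5725)
p' = p + 1/20·F = (4.1633,6.9714)

Fx=3.2663 Fy=-0.5725 x'=4.1633 y'=6.9714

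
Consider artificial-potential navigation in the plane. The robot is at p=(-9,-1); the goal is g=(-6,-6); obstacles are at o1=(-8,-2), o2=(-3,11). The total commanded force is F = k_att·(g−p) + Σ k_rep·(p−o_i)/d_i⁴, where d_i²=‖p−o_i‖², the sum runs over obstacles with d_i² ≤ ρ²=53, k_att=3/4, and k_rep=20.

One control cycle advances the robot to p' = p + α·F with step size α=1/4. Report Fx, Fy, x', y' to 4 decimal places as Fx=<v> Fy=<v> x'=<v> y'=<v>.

F_att = 3/4·(g−p) = 3/4·(3,-5) = (2.2500,-3.7500)
o1: d²=2 ≤ ρ²=53; F_rep = 20·(-1,1)/2² = (-5.0000,5.0000)
o2: d²=180 > ρ²=53 → inactive
F = F_att + ΣF_rep = (-2.7500,1.2500)
p' = p + 1/4·F = (-9.6875,-0.6875)

Fx=-2.7500 Fy=1.2500 x'=-9.6875 y'=-0.6875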